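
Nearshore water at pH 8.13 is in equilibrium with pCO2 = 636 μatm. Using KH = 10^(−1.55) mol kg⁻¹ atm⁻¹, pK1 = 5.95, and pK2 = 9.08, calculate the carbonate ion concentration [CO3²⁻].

[CO2*] = KH · pCO2 = 10^(−1.55) × 636×10^-6 = 1.792×10^-5 mol/kg
α₀ = 1/(1 + K1/[H⁺] + K1K2/[H⁺]²) = 1/(1 + 10^+2.18 + 10^+1.23) = 0.005905
DIC = [CO2*]/α₀ = 1.792×10^-5 / 0.005905 = 3.035 mmol/kg
[CO3²⁻] = α₂·DIC; α₂ = 0.1003, so [CO3²⁻] = 0.1003 × 3.035 = 0.304 mmol/kg

[CO3²⁻] = 0.304 mmol/kg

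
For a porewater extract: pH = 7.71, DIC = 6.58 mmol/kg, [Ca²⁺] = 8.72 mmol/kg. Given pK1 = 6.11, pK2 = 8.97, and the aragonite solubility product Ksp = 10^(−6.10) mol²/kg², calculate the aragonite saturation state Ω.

Ω = 3.68

α₂ = 1 / (1 + [H⁺]/K2 + [H⁺]²/(K1K2)) = 1 / (1 + 10^+1.26 + 10^-0.34)
   = 1 / (1 + 18.197 + 0.45709) = 1/19.654 = 0.05088
[CO3²⁻] = α₂ × DIC = 0.05088 × 6.58 = 0.3348 mmol/kg
Ksp = 10^(−6.10) = 7.943×10^-7
Ω = [Ca²⁺][CO3²⁻]/Ksp = (8.72×10^-3)(3.348×10^-4) / 7.943×10^-7 = 3.68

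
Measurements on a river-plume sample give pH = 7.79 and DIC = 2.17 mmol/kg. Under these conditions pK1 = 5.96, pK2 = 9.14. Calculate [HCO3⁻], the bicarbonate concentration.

[HCO3⁻] = 2.05 mmol/kg

α₁ = 1 / (1 + [H⁺]/K1 + K2/[H⁺]) = 1 / (1 + 10^-1.83 + 10^-1.35)
   = 1 / (1 + 0.014791 + 0.044668) = 1/1.0595 = 0.9439
[HCO3⁻] = α₁ × DIC = 0.9439 × 2.17 = 2.05 mmol/kg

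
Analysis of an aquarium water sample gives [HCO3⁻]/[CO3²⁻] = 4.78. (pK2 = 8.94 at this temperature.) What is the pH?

From K2 = [H⁺][CO3²⁻]/[HCO3⁻]:  pH = pK2 − log₁₀([HCO3⁻]/[CO3²⁻])
log₁₀(4.78) = +0.679
pH = 8.94 − (+0.679) = 8.26

pH = 8.26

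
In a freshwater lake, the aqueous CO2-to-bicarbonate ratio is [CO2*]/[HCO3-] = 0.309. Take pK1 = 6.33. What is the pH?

From K1 = [H⁺][HCO3-]/[CO2*]:  pH = pK1 − log₁₀([CO2*]/[HCO3-])
log₁₀(0.309) = -0.510
pH = 6.33 − (-0.510) = 6.84

pH = 6.84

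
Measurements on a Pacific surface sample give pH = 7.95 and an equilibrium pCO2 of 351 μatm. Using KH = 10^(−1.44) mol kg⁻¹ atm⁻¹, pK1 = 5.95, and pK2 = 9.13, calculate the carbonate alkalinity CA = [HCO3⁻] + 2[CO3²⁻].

CA = 1.44 mmol/kg

[CO2*] = KH · pCO2 = 10^(−1.44) × 351×10^-6 = 1.274×10^-5 mol/kg
α₀ = 1/(1 + K1/[H⁺] + K1K2/[H⁺]²) = 1/(1 + 10^+2.00 + 10^+0.82) = 0.009293
DIC = [CO2*]/α₀ = 1.274×10^-5 / 0.009293 = 1.371 mmol/kg
CA = (α₁ + 2α₂)·DIC = (0.9293 + 2×0.06140) × 1.371 = 1.44 mmol/kg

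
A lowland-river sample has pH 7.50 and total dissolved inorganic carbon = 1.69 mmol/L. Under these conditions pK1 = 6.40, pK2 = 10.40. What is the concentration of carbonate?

α₂ = 1 / (1 + [H⁺]/K2 + [H⁺]²/(K1K2)) = 1 / (1 + 10^+2.90 + 10^+1.80)
   = 1 / (1 + 794.33 + 63.096) = 1/858.42 = 0.001165
[CO3²⁻] = α₂ × DIC = 0.001165 × 1.69 = 0.00197 mmol/L = 1.97 μmol/L

[CO3²⁻] = 1.97 μmol/L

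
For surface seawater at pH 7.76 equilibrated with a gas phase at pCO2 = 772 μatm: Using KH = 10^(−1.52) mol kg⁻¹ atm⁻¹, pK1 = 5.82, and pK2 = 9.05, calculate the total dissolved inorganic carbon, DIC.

[CO2*] = KH · pCO2 = 10^(−1.52) × 772×10^-6 = 2.331×10^-5 mol/kg
α₀ = 1/(1 + K1/[H⁺] + K1K2/[H⁺]²) = 1/(1 + 10^+1.94 + 10^+0.65) = 0.01080
DIC = [CO2*]/α₀ = 2.331×10^-5 / 0.01080 = 2.16 mmol/kg

DIC = 2.16 mmol/kg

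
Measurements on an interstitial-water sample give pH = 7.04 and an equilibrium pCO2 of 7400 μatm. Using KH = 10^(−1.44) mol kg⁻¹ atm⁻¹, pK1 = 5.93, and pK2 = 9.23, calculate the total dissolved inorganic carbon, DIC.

[CO2*] = KH · pCO2 = 10^(−1.44) × 7400×10^-6 = 2.687×10^-4 mol/kg
α₀ = 1/(1 + K1/[H⁺] + K1K2/[H⁺]²) = 1/(1 + 10^+1.11 + 10^-1.08) = 0.07160
DIC = [CO2*]/α₀ = 2.687×10^-4 / 0.07160 = 3.75 mmol/kg

DIC = 3.75 mmol/kg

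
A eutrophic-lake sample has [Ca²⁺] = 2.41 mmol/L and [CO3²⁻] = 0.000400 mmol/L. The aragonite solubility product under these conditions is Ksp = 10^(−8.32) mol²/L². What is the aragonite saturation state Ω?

Ω = 0.201

Ksp = 10^(−8.32) = 4.786×10^-9
Ω = [Ca²⁺][CO3²⁻]/Ksp = (2.41×10^-3)(0.000400×10^-3) / 4.786×10^-9 = 0.201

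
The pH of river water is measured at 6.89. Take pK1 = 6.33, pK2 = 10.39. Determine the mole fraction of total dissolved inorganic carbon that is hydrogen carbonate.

α₁ = 1 / (1 + [H⁺]/K1 + K2/[H⁺]) = 1 / (1 + 10^-0.56 + 10^-3.50)
   = 1 / (1 + 0.27542 + 0.00031623) = 1/1.2757 = 0.7839

α₁ = 0.784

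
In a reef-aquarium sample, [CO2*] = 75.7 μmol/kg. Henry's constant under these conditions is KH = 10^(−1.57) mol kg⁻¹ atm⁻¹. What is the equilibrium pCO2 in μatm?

pCO2 = 2810 μatm

KH = 10^(−1.57) = 2.692×10^-2 mol kg⁻¹ atm⁻¹
pCO2 = [CO2*]/KH = 75.7×10^-6 / 2.692×10^-2 = 2.81×10^-3 atm = 2810 μatm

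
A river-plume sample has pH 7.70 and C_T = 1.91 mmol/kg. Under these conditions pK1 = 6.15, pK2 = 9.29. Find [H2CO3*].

[CO2*] = 0.0511 mmol/kg

α₀ = 1 / (1 + K1/[H⁺] + K1K2/[H⁺]²) = 1 / (1 + 10^+1.55 + 10^-0.04)
   = 1 / (1 + 35.481 + 0.91201) = 1/37.393 = 0.02674
[CO2*] = α₀ × DIC = 0.02674 × 1.91 = 0.0511 mmol/kg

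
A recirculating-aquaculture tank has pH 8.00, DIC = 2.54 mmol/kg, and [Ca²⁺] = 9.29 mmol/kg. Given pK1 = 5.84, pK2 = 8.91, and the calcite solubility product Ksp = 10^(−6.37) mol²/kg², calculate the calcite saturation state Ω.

α₂ = 1 / (1 + [H⁺]/K2 + [H⁺]²/(K1K2)) = 1 / (1 + 10^+0.91 + 10^-1.25)
   = 1 / (1 + 8.1283 + 0.056234) = 1/9.1845 = 0.1089
[CO3²⁻] = α₂ × DIC = 0.1089 × 2.54 = 0.2766 mmol/kg
Ksp = 10^(−6.37) = 4.266×10^-7
Ω = [Ca²⁺][CO3²⁻]/Ksp = (9.29×10^-3)(2.766×10^-4) / 4.266×10^-7 = 6.02

Ω = 6.02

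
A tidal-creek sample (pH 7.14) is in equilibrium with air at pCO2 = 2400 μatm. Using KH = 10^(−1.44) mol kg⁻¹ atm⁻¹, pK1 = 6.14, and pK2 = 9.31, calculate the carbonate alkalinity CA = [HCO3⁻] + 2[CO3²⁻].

CA = 0.883 mmol/kg

[CO2*] = KH · pCO2 = 10^(−1.44) × 2400×10^-6 = 8.714×10^-5 mol/kg
α₀ = 1/(1 + K1/[H⁺] + K1K2/[H⁺]²) = 1/(1 + 10^+1.00 + 10^-1.17) = 0.09035
DIC = [CO2*]/α₀ = 8.714×10^-5 / 0.09035 = 0.9644 mmol/kg
CA = (α₁ + 2α₂)·DIC = (0.9035 + 2×0.006109) × 0.9644 = 0.883 mmol/kg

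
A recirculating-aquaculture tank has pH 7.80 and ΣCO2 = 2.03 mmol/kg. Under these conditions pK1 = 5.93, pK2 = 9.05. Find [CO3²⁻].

α₂ = 1 / (1 + [H⁺]/K2 + [H⁺]²/(K1K2)) = 1 / (1 + 10^+1.25 + 10^-0.62)
   = 1 / (1 + 17.783 + 0.23988) = 1/19.023 = 0.05257
[CO3²⁻] = α₂ × DIC = 0.05257 × 2.03 = 0.107 mmol/kg

[CO3²⁻] = 0.107 mmol/kg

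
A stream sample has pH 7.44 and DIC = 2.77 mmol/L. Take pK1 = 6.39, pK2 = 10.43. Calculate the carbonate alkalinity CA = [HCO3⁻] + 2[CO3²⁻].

CA = 2.55 mmol/L

CA = [HCO3⁻] + 2[CO3²⁻] = (α₁ + 2α₂)·DIC
At pH 7.44: [H⁺]/K1 = 10^-1.05 = 0.089125, K2/[H⁺] = 10^-2.99 = 0.0010233
α₁ = 1/(1 + 0.089125 + 0.0010233) = 1/1.0901 = 0.9173; α₂ = α₁·K2/[H⁺] = 0.0009387
α₁ + 2α₂ = 0.9192
CA = 0.9192 × 2.77 = 2.55 mmol/L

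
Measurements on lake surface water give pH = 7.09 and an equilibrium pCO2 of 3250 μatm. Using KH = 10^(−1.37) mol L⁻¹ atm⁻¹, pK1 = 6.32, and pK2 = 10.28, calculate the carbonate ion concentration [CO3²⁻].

[CO3²⁻] = 0.527 μmol/L

[CO2*] = KH · pCO2 = 10^(−1.37) × 3250×10^-6 = 1.386×10^-4 mol/L
α₀ = 1/(1 + K1/[H⁺] + K1K2/[H⁺]²) = 1/(1 + 10^+0.77 + 10^-2.42) = 0.1451
DIC = [CO2*]/α₀ = 1.386×10^-4 / 0.1451 = 0.9555 mmol/L
[CO3²⁻] = α₂·DIC; α₂ = 0.0005516, so [CO3²⁻] = 0.0005516 × 0.9555 = 0.000527 mmol/L = 0.527 μmol/L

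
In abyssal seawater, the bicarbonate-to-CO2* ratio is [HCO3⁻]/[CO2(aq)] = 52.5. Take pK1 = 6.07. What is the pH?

From K1 = [H⁺][HCO3⁻]/[CO2(aq)]:  pH = pK1 + log₁₀([HCO3⁻]/[CO2(aq)])
log₁₀(52.5) = +1.720
pH = 6.07 + (+1.720) = 7.79

pH = 7.79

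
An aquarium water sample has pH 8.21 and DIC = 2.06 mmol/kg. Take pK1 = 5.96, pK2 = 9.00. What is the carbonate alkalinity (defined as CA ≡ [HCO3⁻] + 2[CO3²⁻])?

CA = [HCO3⁻] + 2[CO3²⁻] = (α₁ + 2α₂)·DIC
At pH 8.21: [H⁺]/K1 = 10^-2.25 = 0.0056234, K2/[H⁺] = 10^-0.79 = 0.16218
α₁ = 1/(1 + 0.0056234 + 0.16218) = 1/1.1678 = 0.8563; α₂ = α₁·K2/[H⁺] = 0.1389
α₁ + 2α₂ = 1.1341
CA = 1.1341 × 2.06 = 2.34 mmol/kg

CA = 2.34 mmol/kg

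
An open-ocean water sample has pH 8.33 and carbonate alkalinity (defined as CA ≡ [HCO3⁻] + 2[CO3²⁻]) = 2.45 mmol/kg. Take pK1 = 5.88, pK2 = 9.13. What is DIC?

DIC = 2.16 mmol/kg

CA = [HCO3⁻] + 2[CO3²⁻] = (α₁ + 2α₂)·DIC
At pH 8.33: [H⁺]/K1 = 10^-2.45 = 0.0035481, K2/[H⁺] = 10^-0.80 = 0.15849
α₁ = 1/(1 + 0.0035481 + 0.15849) = 1/1.1620 = 0.8606; α₂ = α₁·K2/[H⁺] = 0.1364
α₁ + 2α₂ = 1.1333
DIC = CA / (α₁ + 2α₂) = 2.45 / 1.1333 = 2.16 mmol/kg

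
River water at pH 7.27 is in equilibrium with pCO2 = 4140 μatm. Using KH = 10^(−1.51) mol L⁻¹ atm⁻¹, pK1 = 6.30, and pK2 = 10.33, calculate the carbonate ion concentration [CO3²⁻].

[CO3²⁻] = 1.04 μmol/L

[CO2*] = KH · pCO2 = 10^(−1.51) × 4140×10^-6 = 1.279×10^-4 mol/L
α₀ = 1/(1 + K1/[H⁺] + K1K2/[H⁺]²) = 1/(1 + 10^+0.97 + 10^-2.09) = 0.09671
DIC = [CO2*]/α₀ = 1.279×10^-4 / 0.09671 = 1.323 mmol/L
[CO3²⁻] = α₂·DIC; α₂ = 0.0007861, so [CO3²⁻] = 0.0007861 × 1.323 = 0.00104 mmol/L = 1.04 μmol/L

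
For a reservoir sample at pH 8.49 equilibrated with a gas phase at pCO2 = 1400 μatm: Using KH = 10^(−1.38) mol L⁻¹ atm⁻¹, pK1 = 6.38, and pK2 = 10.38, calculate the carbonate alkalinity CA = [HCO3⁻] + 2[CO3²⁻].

CA = 7.71 mmol/L

[CO2*] = KH · pCO2 = 10^(−1.38) × 1400×10^-6 = 5.836×10^-5 mol/L
α₀ = 1/(1 + K1/[H⁺] + K1K2/[H⁺]²) = 1/(1 + 10^+2.11 + 10^+0.22) = 0.007605
DIC = [CO2*]/α₀ = 5.836×10^-5 / 0.007605 = 7.674 mmol/L
CA = (α₁ + 2α₂)·DIC = (0.9798 + 2×0.01262) × 7.674 = 7.71 mmol/L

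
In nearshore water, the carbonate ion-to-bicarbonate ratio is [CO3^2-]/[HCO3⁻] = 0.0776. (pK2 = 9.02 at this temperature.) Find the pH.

From K2 = [H⁺][CO3^2-]/[HCO3⁻]:  pH = pK2 + log₁₀([CO3^2-]/[HCO3⁻])
log₁₀(0.0776) = -1.110
pH = 9.02 + (-1.110) = 7.91

pH = 7.91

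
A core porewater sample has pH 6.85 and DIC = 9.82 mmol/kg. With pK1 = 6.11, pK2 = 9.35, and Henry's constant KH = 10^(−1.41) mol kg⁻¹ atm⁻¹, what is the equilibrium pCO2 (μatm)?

α₀ = 1 / (1 + K1/[H⁺] + K1K2/[H⁺]²) = 1 / (1 + 10^+0.74 + 10^-1.76)
   = 1 / (1 + 5.4954 + 0.017378) = 1/6.5128 = 0.1535
[CO2*] = α₀ × DIC = 0.1535 × 9.82 = 1.508 mmol/kg
pCO2 = [CO2*]/KH = 1.508×10^-3 / 3.890×10^-2 = 3.88×10^4 μatm

pCO2 = 3.88×10^4 μatm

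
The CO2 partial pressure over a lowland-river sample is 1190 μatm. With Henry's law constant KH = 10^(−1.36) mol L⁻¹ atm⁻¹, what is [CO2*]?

KH = 10^(−1.36) = 4.365×10^-2 mol L⁻¹ atm⁻¹
[CO2*] = KH · pCO2 = 4.365×10^-2 × 1190×10^-6 atm = 5.19×10^-5 mol/L

[CO2*] = 51.9 μmol/L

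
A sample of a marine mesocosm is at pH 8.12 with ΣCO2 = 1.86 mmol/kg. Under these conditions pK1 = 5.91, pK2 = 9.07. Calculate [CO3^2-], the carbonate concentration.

[CO3²⁻] = 0.187 mmol/kg

α₂ = 1 / (1 + [H⁺]/K2 + [H⁺]²/(K1K2)) = 1 / (1 + 10^+0.95 + 10^-1.26)
   = 1 / (1 + 8.9125 + 0.054954) = 1/9.9675 = 0.1003
[CO3²⁻] = α₂ × DIC = 0.1003 × 1.86 = 0.187 mmol/kg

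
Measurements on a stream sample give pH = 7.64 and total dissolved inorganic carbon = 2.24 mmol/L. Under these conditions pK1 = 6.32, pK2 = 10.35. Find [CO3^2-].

α₂ = 1 / (1 + [H⁺]/K2 + [H⁺]²/(K1K2)) = 1 / (1 + 10^+2.71 + 10^+1.39)
   = 1 / (1 + 512.86 + 24.547) = 1/538.41 = 0.001857
[CO3²⁻] = α₂ × DIC = 0.001857 × 2.24 = 0.00416 mmol/L = 4.16 μmol/L

[CO3²⁻] = 4.16 μmol/L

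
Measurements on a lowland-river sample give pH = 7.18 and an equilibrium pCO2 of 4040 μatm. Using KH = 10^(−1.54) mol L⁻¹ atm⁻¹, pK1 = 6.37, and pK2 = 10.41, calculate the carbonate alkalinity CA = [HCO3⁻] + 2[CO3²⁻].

[CO2*] = KH · pCO2 = 10^(−1.54) × 4040×10^-6 = 1.165×10^-4 mol/L
α₀ = 1/(1 + K1/[H⁺] + K1K2/[H⁺]²) = 1/(1 + 10^+0.81 + 10^-2.42) = 0.1340
DIC = [CO2*]/α₀ = 1.165×10^-4 / 0.1340 = 0.8692 mmol/L
CA = (α₁ + 2α₂)·DIC = (0.8654 + 2×0.0005096) × 0.8692 = 0.753 mmol/L

CA = 0.753 mmol/L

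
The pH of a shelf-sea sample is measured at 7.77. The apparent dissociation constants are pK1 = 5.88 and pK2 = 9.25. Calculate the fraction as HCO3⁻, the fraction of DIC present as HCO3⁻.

α₁ = 0.956

α₁ = 1 / (1 + [H⁺]/K1 + K2/[H⁺]) = 1 / (1 + 10^-1.89 + 10^-1.48)
   = 1 / (1 + 0.012882 + 0.033113) = 1/1.0460 = 0.9560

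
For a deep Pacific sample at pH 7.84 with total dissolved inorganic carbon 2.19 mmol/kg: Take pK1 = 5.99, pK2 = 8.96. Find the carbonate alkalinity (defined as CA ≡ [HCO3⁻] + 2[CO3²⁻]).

CA = [HCO3⁻] + 2[CO3²⁻] = (α₁ + 2α₂)·DIC
At pH 7.84: [H⁺]/K1 = 10^-1.85 = 0.014125, K2/[H⁺] = 10^-1.12 = 0.075858
α₁ = 1/(1 + 0.014125 + 0.075858) = 1/1.0900 = 0.9174; α₂ = α₁·K2/[H⁺] = 0.06960
α₁ + 2α₂ = 1.0566
CA = 1.0566 × 2.19 = 2.31 mmol/kg

CA = 2.31 mmol/kg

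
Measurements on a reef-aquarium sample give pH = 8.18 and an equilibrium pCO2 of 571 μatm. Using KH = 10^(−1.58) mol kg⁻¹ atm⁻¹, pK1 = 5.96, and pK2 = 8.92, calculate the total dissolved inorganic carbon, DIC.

DIC = 2.96 mmol/kg

[CO2*] = KH · pCO2 = 10^(−1.58) × 571×10^-6 = 1.502×10^-5 mol/kg
α₀ = 1/(1 + K1/[H⁺] + K1K2/[H⁺]²) = 1/(1 + 10^+2.22 + 10^+1.48) = 0.005072
DIC = [CO2*]/α₀ = 1.502×10^-5 / 0.005072 = 2.96 mmol/kg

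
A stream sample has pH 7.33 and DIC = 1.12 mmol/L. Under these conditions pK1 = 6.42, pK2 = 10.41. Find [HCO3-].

α₁ = 1 / (1 + [H⁺]/K1 + K2/[H⁺]) = 1 / (1 + 10^-0.91 + 10^-3.08)
   = 1 / (1 + 0.12303 + 0.00083176) = 1/1.1239 = 0.8898
[HCO3⁻] = α₁ × DIC = 0.8898 × 1.12 = 0.997 mmol/L

[HCO3⁻] = 0.997 mmol/L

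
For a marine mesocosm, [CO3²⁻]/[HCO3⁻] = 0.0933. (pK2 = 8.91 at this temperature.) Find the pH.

From K2 = [H⁺][CO3²⁻]/[HCO3⁻]:  pH = pK2 + log₁₀([CO3²⁻]/[HCO3⁻])
log₁₀(0.0933) = -1.030
pH = 8.91 + (-1.030) = 7.88

pH = 7.88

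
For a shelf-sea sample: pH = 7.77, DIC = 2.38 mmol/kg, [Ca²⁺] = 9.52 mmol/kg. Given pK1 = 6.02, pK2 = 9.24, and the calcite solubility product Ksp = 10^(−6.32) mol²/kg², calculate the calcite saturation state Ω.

α₂ = 1 / (1 + [H⁺]/K2 + [H⁺]²/(K1K2)) = 1 / (1 + 10^+1.47 + 10^-0.28)
   = 1 / (1 + 29.512 + 0.52481) = 1/31.037 = 0.03222
[CO3²⁻] = α₂ × DIC = 0.03222 × 2.38 = 0.07668 mmol/kg
Ksp = 10^(−6.32) = 4.786×10^-7
Ω = [Ca²⁺][CO3²⁻]/Ksp = (9.52×10^-3)(7.668×10^-5) / 4.786×10^-7 = 1.53

Ω = 1.53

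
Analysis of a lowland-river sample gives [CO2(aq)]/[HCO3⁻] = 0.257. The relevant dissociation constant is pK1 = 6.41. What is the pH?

From K1 = [H⁺][HCO3⁻]/[CO2(aq)]:  pH = pK1 − log₁₀([CO2(aq)]/[HCO3⁻])
log₁₀(0.257) = -0.590
pH = 6.41 − (-0.590) = 7.00

pH = 7.00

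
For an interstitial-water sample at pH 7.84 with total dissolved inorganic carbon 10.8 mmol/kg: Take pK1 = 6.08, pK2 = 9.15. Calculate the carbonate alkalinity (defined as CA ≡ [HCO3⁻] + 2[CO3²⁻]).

CA = 11.1 mmol/kg

CA = [HCO3⁻] + 2[CO3²⁻] = (α₁ + 2α₂)·DIC
At pH 7.84: [H⁺]/K1 = 10^-1.76 = 0.017378, K2/[H⁺] = 10^-1.31 = 0.048978
α₁ = 1/(1 + 0.017378 + 0.048978) = 1/1.0664 = 0.9378; α₂ = α₁·K2/[H⁺] = 0.04593
α₁ + 2α₂ = 1.0296
CA = 1.0296 × 10.8 = 11.1 mmol/kg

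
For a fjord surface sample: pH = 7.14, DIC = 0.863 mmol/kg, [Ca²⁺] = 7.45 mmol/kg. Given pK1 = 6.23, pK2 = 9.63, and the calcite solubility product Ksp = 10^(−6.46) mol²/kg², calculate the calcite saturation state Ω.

α₂ = 1 / (1 + [H⁺]/K2 + [H⁺]²/(K1K2)) = 1 / (1 + 10^+2.49 + 10^+1.58)
   = 1 / (1 + 309.03 + 38.019) = 1/348.05 = 0.002873
[CO3²⁻] = α₂ × DIC = 0.002873 × 0.863 = 0.002480 mmol/kg = 2.480 μmol/kg
Ksp = 10^(−6.46) = 3.467×10^-7
Ω = [Ca²⁺][CO3²⁻]/Ksp = (7.45×10^-3)(2.480×10^-6) / 3.467×10^-7 = 0.0533

Ω = 0.0533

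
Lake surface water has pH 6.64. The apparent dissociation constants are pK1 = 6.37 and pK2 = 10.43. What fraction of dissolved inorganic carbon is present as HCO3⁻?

α₁ = 0.651

α₁ = 1 / (1 + [H⁺]/K1 + K2/[H⁺]) = 1 / (1 + 10^-0.27 + 10^-3.79)
   = 1 / (1 + 0.53703 + 0.00016218) = 1/1.5372 = 0.6505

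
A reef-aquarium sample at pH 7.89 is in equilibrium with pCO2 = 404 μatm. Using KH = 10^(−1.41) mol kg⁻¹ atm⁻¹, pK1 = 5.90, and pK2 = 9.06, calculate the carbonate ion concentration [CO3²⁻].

[CO2*] = KH · pCO2 = 10^(−1.41) × 404×10^-6 = 1.572×10^-5 mol/kg
α₀ = 1/(1 + K1/[H⁺] + K1K2/[H⁺]²) = 1/(1 + 10^+1.99 + 10^+0.82) = 0.009494
DIC = [CO2*]/α₀ = 1.572×10^-5 / 0.009494 = 1.656 mmol/kg
[CO3²⁻] = α₂·DIC; α₂ = 0.06273, so [CO3²⁻] = 0.06273 × 1.656 = 0.104 mmol/kg

[CO3²⁻] = 0.104 mmol/kg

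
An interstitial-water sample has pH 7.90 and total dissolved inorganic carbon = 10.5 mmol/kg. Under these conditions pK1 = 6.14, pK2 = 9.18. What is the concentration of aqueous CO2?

[CO2*] = 0.171 mmol/kg

α₀ = 1 / (1 + K1/[H⁺] + K1K2/[H⁺]²) = 1 / (1 + 10^+1.76 + 10^+0.48)
   = 1 / (1 + 57.544 + 3.0200) = 1/61.564 = 0.01624
[CO2*] = α₀ × DIC = 0.01624 × 10.5 = 0.171 mmol/kg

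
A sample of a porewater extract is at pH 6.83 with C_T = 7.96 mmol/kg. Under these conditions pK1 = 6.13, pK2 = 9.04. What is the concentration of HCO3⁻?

[HCO3⁻] = 6.60 mmol/kg

α₁ = 1 / (1 + [H⁺]/K1 + K2/[H⁺]) = 1 / (1 + 10^-0.70 + 10^-2.21)
   = 1 / (1 + 0.19953 + 0.0061660) = 1/1.2057 = 0.8294
[HCO3⁻] = α₁ × DIC = 0.8294 × 7.96 = 6.60 mmol/kg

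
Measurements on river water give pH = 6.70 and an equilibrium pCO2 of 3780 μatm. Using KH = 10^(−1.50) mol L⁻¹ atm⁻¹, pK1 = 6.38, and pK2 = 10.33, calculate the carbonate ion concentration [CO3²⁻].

[CO2*] = KH · pCO2 = 10^(−1.50) × 3780×10^-6 = 1.195×10^-4 mol/L
α₀ = 1/(1 + K1/[H⁺] + K1K2/[H⁺]²) = 1/(1 + 10^+0.32 + 10^-3.31) = 0.3236
DIC = [CO2*]/α₀ = 1.195×10^-4 / 0.3236 = 0.3693 mmol/L
[CO3²⁻] = α₂·DIC; α₂ = 0.0001585, so [CO3²⁻] = 0.0001585 × 0.3693 = 5.85×10^-5 mmol/L = 0.0585 μmol/L

[CO3²⁻] = 0.0585 μmol/L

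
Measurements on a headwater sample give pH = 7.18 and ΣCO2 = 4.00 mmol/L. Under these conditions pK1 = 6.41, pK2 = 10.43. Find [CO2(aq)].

α₀ = 1 / (1 + K1/[H⁺] + K1K2/[H⁺]²) = 1 / (1 + 10^+0.77 + 10^-2.48)
   = 1 / (1 + 5.8884 + 0.0033113) = 1/6.8917 = 0.1451
[CO2*] = α₀ × DIC = 0.1451 × 4.00 = 0.580 mmol/L

[CO2*] = 0.580 mmol/L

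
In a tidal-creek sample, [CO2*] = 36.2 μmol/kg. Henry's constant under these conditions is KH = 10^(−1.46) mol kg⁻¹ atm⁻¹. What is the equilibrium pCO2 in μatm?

KH = 10^(−1.46) = 3.467×10^-2 mol kg⁻¹ atm⁻¹
pCO2 = [CO2*]/KH = 36.2×10^-6 / 3.467×10^-2 = 1.04×10^-3 atm = 1040 μatm

pCO2 = 1040 μatm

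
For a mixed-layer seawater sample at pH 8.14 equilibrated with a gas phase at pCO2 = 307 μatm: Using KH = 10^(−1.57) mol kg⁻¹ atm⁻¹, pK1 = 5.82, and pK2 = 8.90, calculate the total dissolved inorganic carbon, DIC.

[CO2*] = KH · pCO2 = 10^(−1.57) × 307×10^-6 = 8.263×10^-6 mol/kg
α₀ = 1/(1 + K1/[H⁺] + K1K2/[H⁺]²) = 1/(1 + 10^+2.32 + 10^+1.56) = 0.004061
DIC = [CO2*]/α₀ = 8.263×10^-6 / 0.004061 = 2.03 mmol/kg

DIC = 2.03 mmol/kg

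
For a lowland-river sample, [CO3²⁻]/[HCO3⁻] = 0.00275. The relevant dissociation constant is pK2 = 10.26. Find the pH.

pH = 7.70

From K2 = [H⁺][CO3²⁻]/[HCO3⁻]:  pH = pK2 + log₁₀([CO3²⁻]/[HCO3⁻])
log₁₀(0.00275) = -2.561
pH = 10.26 + (-2.561) = 7.70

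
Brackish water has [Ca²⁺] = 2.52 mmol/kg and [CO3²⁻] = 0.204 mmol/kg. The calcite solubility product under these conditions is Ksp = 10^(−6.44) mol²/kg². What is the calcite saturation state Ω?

Ω = 1.42

Ksp = 10^(−6.44) = 3.631×10^-7
Ω = [Ca²⁺][CO3²⁻]/Ksp = (2.52×10^-3)(0.204×10^-3) / 3.631×10^-7 = 1.42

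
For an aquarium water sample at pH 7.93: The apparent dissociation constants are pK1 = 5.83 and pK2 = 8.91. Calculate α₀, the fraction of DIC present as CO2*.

α₀ = 0.00714

α₀ = 1 / (1 + K1/[H⁺] + K1K2/[H⁺]²) = 1 / (1 + 10^+2.10 + 10^+1.12)
   = 1 / (1 + 125.89 + 13.183) = 1/140.08 = 0.007139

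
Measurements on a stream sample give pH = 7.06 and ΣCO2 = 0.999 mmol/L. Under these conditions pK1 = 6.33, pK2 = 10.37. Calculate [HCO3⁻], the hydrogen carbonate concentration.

α₁ = 1 / (1 + [H⁺]/K1 + K2/[H⁺]) = 1 / (1 + 10^-0.73 + 10^-3.31)
   = 1 / (1 + 0.18621 + 0.00048978) = 1/1.1867 = 0.8427
[HCO3⁻] = α₁ × DIC = 0.8427 × 0.999 = 0.842 mmol/L

[HCO3⁻] = 0.842 mmol/L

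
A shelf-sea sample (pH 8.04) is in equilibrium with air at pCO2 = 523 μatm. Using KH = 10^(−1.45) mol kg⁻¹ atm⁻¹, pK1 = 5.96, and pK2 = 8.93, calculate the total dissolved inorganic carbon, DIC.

DIC = 2.54 mmol/kg

[CO2*] = KH · pCO2 = 10^(−1.45) × 523×10^-6 = 1.856×10^-5 mol/kg
α₀ = 1/(1 + K1/[H⁺] + K1K2/[H⁺]²) = 1/(1 + 10^+2.08 + 10^+1.19) = 0.007315
DIC = [CO2*]/α₀ = 1.856×10^-5 / 0.007315 = 2.54 mmol/kg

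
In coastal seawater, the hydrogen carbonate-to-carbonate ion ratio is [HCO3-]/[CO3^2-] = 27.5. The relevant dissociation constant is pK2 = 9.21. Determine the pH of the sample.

pH = 7.77

From K2 = [H⁺][CO3^2-]/[HCO3-]:  pH = pK2 − log₁₀([HCO3-]/[CO3^2-])
log₁₀(27.5) = +1.439
pH = 9.21 − (+1.439) = 7.77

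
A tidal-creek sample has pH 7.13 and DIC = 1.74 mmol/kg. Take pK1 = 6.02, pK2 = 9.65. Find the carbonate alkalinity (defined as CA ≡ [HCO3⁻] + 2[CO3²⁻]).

CA = [HCO3⁻] + 2[CO3²⁻] = (α₁ + 2α₂)·DIC
At pH 7.13: [H⁺]/K1 = 10^-1.11 = 0.077625, K2/[H⁺] = 10^-2.52 = 0.0030200
α₁ = 1/(1 + 0.077625 + 0.0030200) = 1/1.0806 = 0.9254; α₂ = α₁·K2/[H⁺] = 0.002795
α₁ + 2α₂ = 0.9310
CA = 0.9310 × 1.74 = 1.62 mmol/kg

CA = 1.62 mmol/kg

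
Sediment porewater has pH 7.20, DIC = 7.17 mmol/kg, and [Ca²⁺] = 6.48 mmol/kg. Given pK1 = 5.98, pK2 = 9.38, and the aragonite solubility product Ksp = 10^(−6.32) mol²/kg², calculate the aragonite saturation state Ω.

α₂ = 1 / (1 + [H⁺]/K2 + [H⁺]²/(K1K2)) = 1 / (1 + 10^+2.18 + 10^+0.96)
   = 1 / (1 + 151.36 + 9.1201) = 1/161.48 = 0.006193
[CO3²⁻] = α₂ × DIC = 0.006193 × 7.17 = 0.04440 mmol/kg
Ksp = 10^(−6.32) = 4.786×10^-7
Ω = [Ca²⁺][CO3²⁻]/Ksp = (6.48×10^-3)(4.440×10^-5) / 4.786×10^-7 = 0.601

Ω = 0.601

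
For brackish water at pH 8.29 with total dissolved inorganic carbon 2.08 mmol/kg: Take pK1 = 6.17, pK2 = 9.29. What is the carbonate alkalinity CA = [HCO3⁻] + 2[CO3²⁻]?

CA = 2.25 mmol/kg

CA = [HCO3⁻] + 2[CO3²⁻] = (α₁ + 2α₂)·DIC
At pH 8.29: [H⁺]/K1 = 10^-2.12 = 0.0075858, K2/[H⁺] = 10^-1.00 = 0.10000
α₁ = 1/(1 + 0.0075858 + 0.10000) = 1/1.1076 = 0.9029; α₂ = α₁·K2/[H⁺] = 0.09029
α₁ + 2α₂ = 1.0834
CA = 1.0834 × 2.08 = 2.25 mmol/kg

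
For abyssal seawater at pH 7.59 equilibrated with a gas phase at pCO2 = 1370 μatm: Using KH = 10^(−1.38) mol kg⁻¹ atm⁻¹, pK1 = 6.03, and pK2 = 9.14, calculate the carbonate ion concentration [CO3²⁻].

[CO2*] = KH · pCO2 = 10^(−1.38) × 1370×10^-6 = 5.711×10^-5 mol/kg
α₀ = 1/(1 + K1/[H⁺] + K1K2/[H⁺]²) = 1/(1 + 10^+1.56 + 10^+0.01) = 0.02609
DIC = [CO2*]/α₀ = 5.711×10^-5 / 0.02609 = 2.189 mmol/kg
[CO3²⁻] = α₂·DIC; α₂ = 0.02670, so [CO3²⁻] = 0.02670 × 2.189 = 0.0584 mmol/kg

[CO3²⁻] = 0.0584 mmol/kg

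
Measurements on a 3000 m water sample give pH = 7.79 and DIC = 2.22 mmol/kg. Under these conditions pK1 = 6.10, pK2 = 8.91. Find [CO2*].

[CO2*] = 0.0413 mmol/kg

α₀ = 1 / (1 + K1/[H⁺] + K1K2/[H⁺]²) = 1 / (1 + 10^+1.69 + 10^+0.57)
   = 1 / (1 + 48.978 + 3.7154) = 1/53.693 = 0.01862
[CO2*] = α₀ × DIC = 0.01862 × 2.22 = 0.0413 mmol/kg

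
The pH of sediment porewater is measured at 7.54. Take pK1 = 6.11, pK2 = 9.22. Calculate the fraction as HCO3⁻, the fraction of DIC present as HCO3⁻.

α₁ = 0.945

α₁ = 1 / (1 + [H⁺]/K1 + K2/[H⁺]) = 1 / (1 + 10^-1.43 + 10^-1.68)
   = 1 / (1 + 0.037154 + 0.020893) = 1/1.0580 = 0.9451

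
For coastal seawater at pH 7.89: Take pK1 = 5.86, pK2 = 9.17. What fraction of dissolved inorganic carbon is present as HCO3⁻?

α₁ = 1 / (1 + [H⁺]/K1 + K2/[H⁺]) = 1 / (1 + 10^-2.03 + 10^-1.28)
   = 1 / (1 + 0.0093325 + 0.052481) = 1/1.0618 = 0.9418

α₁ = 0.942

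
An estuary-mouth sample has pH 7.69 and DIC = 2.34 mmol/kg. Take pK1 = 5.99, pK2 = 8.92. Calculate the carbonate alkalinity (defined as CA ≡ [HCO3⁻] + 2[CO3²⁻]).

CA = [HCO3⁻] + 2[CO3²⁻] = (α₁ + 2α₂)·DIC
At pH 7.69: [H⁺]/K1 = 10^-1.70 = 0.019953, K2/[H⁺] = 10^-1.23 = 0.058884
α₁ = 1/(1 + 0.019953 + 0.058884) = 1/1.0788 = 0.9269; α₂ = α₁·K2/[H⁺] = 0.05458
α₁ + 2α₂ = 1.0361
CA = 1.0361 × 2.34 = 2.42 mmol/kg

CA = 2.42 mmol/kg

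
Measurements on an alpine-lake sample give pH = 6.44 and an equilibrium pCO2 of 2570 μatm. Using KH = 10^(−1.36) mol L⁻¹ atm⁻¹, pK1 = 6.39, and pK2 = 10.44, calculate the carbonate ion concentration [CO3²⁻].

[CO2*] = KH · pCO2 = 10^(−1.36) × 2570×10^-6 = 1.122×10^-4 mol/L
α₀ = 1/(1 + K1/[H⁺] + K1K2/[H⁺]²) = 1/(1 + 10^+0.05 + 10^-3.95) = 0.4712
DIC = [CO2*]/α₀ = 1.122×10^-4 / 0.4712 = 0.2381 mmol/L
[CO3²⁻] = α₂·DIC; α₂ = 5.287×10^-5, so [CO3²⁻] = 5.287×10^-5 × 0.2381 = 1.26×10^-5 mmol/L = 0.0126 μmol/L

[CO3²⁻] = 0.0126 μmol/L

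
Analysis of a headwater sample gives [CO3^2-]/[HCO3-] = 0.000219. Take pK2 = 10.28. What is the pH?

pH = 6.62

From K2 = [H⁺][CO3^2-]/[HCO3-]:  pH = pK2 + log₁₀([CO3^2-]/[HCO3-])
log₁₀(0.000219) = -3.660
pH = 10.28 + (-3.660) = 6.62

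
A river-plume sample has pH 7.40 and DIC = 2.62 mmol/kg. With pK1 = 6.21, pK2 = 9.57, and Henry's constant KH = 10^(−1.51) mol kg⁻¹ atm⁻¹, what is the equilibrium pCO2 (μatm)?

α₀ = 1 / (1 + K1/[H⁺] + K1K2/[H⁺]²) = 1 / (1 + 10^+1.19 + 10^-0.98)
   = 1 / (1 + 15.488 + 0.10471) = 1/16.593 = 0.06027
[CO2*] = α₀ × DIC = 0.06027 × 2.62 = 0.1579 mmol/kg
pCO2 = [CO2*]/KH = 1.579×10^-4 / 3.090×10^-2 = 5110 μatm

pCO2 = 5110 μatm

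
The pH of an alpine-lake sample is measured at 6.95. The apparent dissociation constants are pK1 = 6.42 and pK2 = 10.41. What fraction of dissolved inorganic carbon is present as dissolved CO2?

α₀ = 1 / (1 + K1/[H⁺] + K1K2/[H⁺]²) = 1 / (1 + 10^+0.53 + 10^-2.93)
   = 1 / (1 + 3.3884 + 0.0011749) = 1/4.3896 = 0.2278

α₀ = 0.228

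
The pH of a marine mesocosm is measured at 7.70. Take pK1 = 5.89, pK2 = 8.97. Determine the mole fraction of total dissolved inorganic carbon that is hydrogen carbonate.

α₁ = 1 / (1 + [H⁺]/K1 + K2/[H⁺]) = 1 / (1 + 10^-1.81 + 10^-1.27)
   = 1 / (1 + 0.015488 + 0.053703) = 1/1.0692 = 0.9353

α₁ = 0.935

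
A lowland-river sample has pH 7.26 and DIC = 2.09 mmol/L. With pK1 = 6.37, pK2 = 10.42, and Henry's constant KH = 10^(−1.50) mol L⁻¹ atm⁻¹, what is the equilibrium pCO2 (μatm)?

α₀ = 1 / (1 + K1/[H⁺] + K1K2/[H⁺]²) = 1 / (1 + 10^+0.89 + 10^-2.27)
   = 1 / (1 + 7.7625 + 0.0053703) = 1/8.7678 = 0.1141
[CO2*] = α₀ × DIC = 0.1141 × 2.09 = 0.2384 mmol/L
pCO2 = [CO2*]/KH = 2.384×10^-4 / 3.162×10^-2 = 7540 μatm

pCO2 = 7540 μatm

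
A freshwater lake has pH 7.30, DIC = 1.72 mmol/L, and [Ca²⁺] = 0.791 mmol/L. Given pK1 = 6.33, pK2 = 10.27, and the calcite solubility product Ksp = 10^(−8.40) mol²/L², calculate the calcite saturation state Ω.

Ω = 0.330

α₂ = 1 / (1 + [H⁺]/K2 + [H⁺]²/(K1K2)) = 1 / (1 + 10^+2.97 + 10^+2.00)
   = 1 / (1 + 933.25 + 100.00) = 1/1034.3 = 0.0009669
[CO3²⁻] = α₂ × DIC = 0.0009669 × 1.72 = 0.001663 mmol/L = 1.663 μmol/L
Ksp = 10^(−8.40) = 3.981×10^-9
Ω = [Ca²⁺][CO3²⁻]/Ksp = (0.791×10^-3)(1.663×10^-6) / 3.981×10^-9 = 0.330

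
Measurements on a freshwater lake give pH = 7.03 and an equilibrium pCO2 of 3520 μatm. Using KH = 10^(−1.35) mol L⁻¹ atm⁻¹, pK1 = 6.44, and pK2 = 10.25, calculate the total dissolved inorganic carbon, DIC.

DIC = 0.769 mmol/L

[CO2*] = KH · pCO2 = 10^(−1.35) × 3520×10^-6 = 1.572×10^-4 mol/L
α₀ = 1/(1 + K1/[H⁺] + K1K2/[H⁺]²) = 1/(1 + 10^+0.59 + 10^-2.63) = 0.2044
DIC = [CO2*]/α₀ = 1.572×10^-4 / 0.2044 = 0.769 mmol/L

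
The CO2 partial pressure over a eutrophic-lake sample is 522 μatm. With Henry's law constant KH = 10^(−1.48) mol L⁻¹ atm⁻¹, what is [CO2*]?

KH = 10^(−1.48) = 3.311×10^-2 mol L⁻¹ atm⁻¹
[CO2*] = KH · pCO2 = 3.311×10^-2 × 522×10^-6 atm = 1.73×10^-5 mol/L

[CO2*] = 17.3 μmol/L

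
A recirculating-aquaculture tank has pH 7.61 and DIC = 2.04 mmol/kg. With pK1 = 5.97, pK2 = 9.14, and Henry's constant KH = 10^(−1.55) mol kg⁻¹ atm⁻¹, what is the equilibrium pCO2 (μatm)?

α₀ = 1 / (1 + K1/[H⁺] + K1K2/[H⁺]²) = 1 / (1 + 10^+1.64 + 10^+0.11)
   = 1 / (1 + 43.652 + 1.2882) = 1/45.940 = 0.02177
[CO2*] = α₀ × DIC = 0.02177 × 2.04 = 0.04441 mmol/kg
pCO2 = [CO2*]/KH = 4.441×10^-5 / 2.818×10^-2 = 1580 μatm

pCO2 = 1580 μatm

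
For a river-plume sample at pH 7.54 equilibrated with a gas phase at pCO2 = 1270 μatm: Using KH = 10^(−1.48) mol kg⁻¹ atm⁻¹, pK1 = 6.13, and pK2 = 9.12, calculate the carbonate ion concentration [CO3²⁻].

[CO2*] = KH · pCO2 = 10^(−1.48) × 1270×10^-6 = 4.205×10^-5 mol/kg
α₀ = 1/(1 + K1/[H⁺] + K1K2/[H⁺]²) = 1/(1 + 10^+1.41 + 10^-0.17) = 0.03652
DIC = [CO2*]/α₀ = 4.205×10^-5 / 0.03652 = 1.151 mmol/kg
[CO3²⁻] = α₂·DIC; α₂ = 0.02469, so [CO3²⁻] = 0.02469 × 1.151 = 0.0284 mmol/kg

[CO3²⁻] = 0.0284 mmol/kg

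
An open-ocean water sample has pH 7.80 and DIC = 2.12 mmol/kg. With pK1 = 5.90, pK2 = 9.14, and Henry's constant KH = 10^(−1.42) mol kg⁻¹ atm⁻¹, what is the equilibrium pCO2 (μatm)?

α₀ = 1 / (1 + K1/[H⁺] + K1K2/[H⁺]²) = 1 / (1 + 10^+1.90 + 10^+0.56)
   = 1 / (1 + 79.433 + 3.6308) = 1/84.064 = 0.01190
[CO2*] = α₀ × DIC = 0.01190 × 2.12 = 0.02522 mmol/kg
pCO2 = [CO2*]/KH = 2.522×10^-5 / 3.802×10^-2 = 663 μatm

pCO2 = 663 μatm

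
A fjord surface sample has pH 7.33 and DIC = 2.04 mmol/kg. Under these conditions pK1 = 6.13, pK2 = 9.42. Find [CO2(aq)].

α₀ = 1 / (1 + K1/[H⁺] + K1K2/[H⁺]²) = 1 / (1 + 10^+1.20 + 10^-0.89)
   = 1 / (1 + 15.849 + 0.12882) = 1/16.978 = 0.05890
[CO2*] = α₀ × DIC = 0.05890 × 2.04 = 0.120 mmol/kg

[CO2*] = 0.120 mmol/kg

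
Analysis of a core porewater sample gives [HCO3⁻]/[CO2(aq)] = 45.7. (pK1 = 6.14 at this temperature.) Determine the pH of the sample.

pH = 7.80

From K1 = [H⁺][HCO3⁻]/[CO2(aq)]:  pH = pK1 + log₁₀([HCO3⁻]/[CO2(aq)])
log₁₀(45.7) = +1.660
pH = 6.14 + (+1.660) = 7.80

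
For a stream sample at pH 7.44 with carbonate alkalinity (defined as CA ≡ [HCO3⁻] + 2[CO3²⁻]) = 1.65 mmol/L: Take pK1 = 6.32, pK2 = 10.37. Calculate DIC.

CA = [HCO3⁻] + 2[CO3²⁻] = (α₁ + 2α₂)·DIC
At pH 7.44: [H⁺]/K1 = 10^-1.12 = 0.075858, K2/[H⁺] = 10^-2.93 = 0.0011749
α₁ = 1/(1 + 0.075858 + 0.0011749) = 1/1.0770 = 0.9285; α₂ = α₁·K2/[H⁺] = 0.001091
α₁ + 2α₂ = 0.9307
DIC = CA / (α₁ + 2α₂) = 1.65 / 0.9307 = 1.77 mmol/L

DIC = 1.77 mmol/L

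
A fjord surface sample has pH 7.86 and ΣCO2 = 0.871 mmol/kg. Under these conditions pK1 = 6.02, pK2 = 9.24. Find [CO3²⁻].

[CO3²⁻] = 0.0344 mmol/kg

α₂ = 1 / (1 + [H⁺]/K2 + [H⁺]²/(K1K2)) = 1 / (1 + 10^+1.38 + 10^-0.46)
   = 1 / (1 + 23.988 + 0.34674) = 1/25.335 = 0.03947
[CO3²⁻] = α₂ × DIC = 0.03947 × 0.871 = 0.0344 mmol/kg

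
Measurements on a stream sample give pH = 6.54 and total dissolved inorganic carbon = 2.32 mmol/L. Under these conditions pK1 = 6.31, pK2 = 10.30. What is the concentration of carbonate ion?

[CO3²⁻] = 0.254 μmol/L

α₂ = 1 / (1 + [H⁺]/K2 + [H⁺]²/(K1K2)) = 1 / (1 + 10^+3.76 + 10^+3.53)
   = 1 / (1 + 5754.4 + 3388.4) = 1/9143.8 = 0.0001094
[CO3²⁻] = α₂ × DIC = 0.0001094 × 2.32 = 0.000254 mmol/L = 0.254 μmol/L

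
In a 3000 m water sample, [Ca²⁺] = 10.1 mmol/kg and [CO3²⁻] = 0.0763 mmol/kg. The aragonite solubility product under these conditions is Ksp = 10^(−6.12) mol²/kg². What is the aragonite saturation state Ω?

Ω = 1.02

Ksp = 10^(−6.12) = 7.586×10^-7
Ω = [Ca²⁺][CO3²⁻]/Ksp = (10.1×10^-3)(0.0763×10^-3) / 7.586×10^-7 = 1.02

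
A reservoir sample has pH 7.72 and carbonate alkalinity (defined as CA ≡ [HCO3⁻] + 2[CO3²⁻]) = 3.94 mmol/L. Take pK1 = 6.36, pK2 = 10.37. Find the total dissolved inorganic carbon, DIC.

DIC = 4.10 mmol/L

CA = [HCO3⁻] + 2[CO3²⁻] = (α₁ + 2α₂)·DIC
At pH 7.72: [H⁺]/K1 = 10^-1.36 = 0.043652, K2/[H⁺] = 10^-2.65 = 0.0022387
α₁ = 1/(1 + 0.043652 + 0.0022387) = 1/1.0459 = 0.9561; α₂ = α₁·K2/[H⁺] = 0.002140
α₁ + 2α₂ = 0.9604
DIC = CA / (α₁ + 2α₂) = 3.94 / 0.9604 = 4.10 mmol/L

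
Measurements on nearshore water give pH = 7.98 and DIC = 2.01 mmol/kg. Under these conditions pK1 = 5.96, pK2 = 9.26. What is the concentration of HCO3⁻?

[HCO3⁻] = 1.89 mmol/kg

α₁ = 1 / (1 + [H⁺]/K1 + K2/[H⁺]) = 1 / (1 + 10^-2.02 + 10^-1.28)
   = 1 / (1 + 0.0095499 + 0.052481) = 1/1.0620 = 0.9416
[HCO3⁻] = α₁ × DIC = 0.9416 × 2.01 = 1.89 mmol/kg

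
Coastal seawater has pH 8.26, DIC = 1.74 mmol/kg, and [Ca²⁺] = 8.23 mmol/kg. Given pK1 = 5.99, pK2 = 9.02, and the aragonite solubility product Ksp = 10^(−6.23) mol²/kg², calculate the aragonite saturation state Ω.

Ω = 3.58

α₂ = 1 / (1 + [H⁺]/K2 + [H⁺]²/(K1K2)) = 1 / (1 + 10^+0.76 + 10^-1.51)
   = 1 / (1 + 5.7544 + 0.030903) = 1/6.7853 = 0.1474
[CO3²⁻] = α₂ × DIC = 0.1474 × 1.74 = 0.2564 mmol/kg
Ksp = 10^(−6.23) = 5.888×10^-7
Ω = [Ca²⁺][CO3²⁻]/Ksp = (8.23×10^-3)(2.564×10^-4) / 5.888×10^-7 = 3.58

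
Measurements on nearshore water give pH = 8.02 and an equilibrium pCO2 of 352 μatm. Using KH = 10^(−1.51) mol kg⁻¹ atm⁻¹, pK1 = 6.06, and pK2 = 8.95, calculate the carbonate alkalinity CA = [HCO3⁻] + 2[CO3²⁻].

CA = 1.23 mmol/kg

[CO2*] = KH · pCO2 = 10^(−1.51) × 352×10^-6 = 1.088×10^-5 mol/kg
α₀ = 1/(1 + K1/[H⁺] + K1K2/[H⁺]²) = 1/(1 + 10^+1.96 + 10^+1.03) = 0.009717
DIC = [CO2*]/α₀ = 1.088×10^-5 / 0.009717 = 1.120 mmol/kg
CA = (α₁ + 2α₂)·DIC = (0.8862 + 2×0.1041) × 1.120 = 1.23 mmol/kg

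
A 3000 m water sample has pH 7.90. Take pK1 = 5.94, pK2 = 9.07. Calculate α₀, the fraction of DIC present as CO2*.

α₀ = 0.0102

α₀ = 1 / (1 + K1/[H⁺] + K1K2/[H⁺]²) = 1 / (1 + 10^+1.96 + 10^+0.79)
   = 1 / (1 + 91.201 + 6.1660) = 1/98.367 = 0.01017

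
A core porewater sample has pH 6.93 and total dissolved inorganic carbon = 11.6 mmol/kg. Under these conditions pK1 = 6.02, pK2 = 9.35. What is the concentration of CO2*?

α₀ = 1 / (1 + K1/[H⁺] + K1K2/[H⁺]²) = 1 / (1 + 10^+0.91 + 10^-1.51)
   = 1 / (1 + 8.1283 + 0.030903) = 1/9.1592 = 0.1092
[CO2*] = α₀ × DIC = 0.1092 × 11.6 = 1.27 mmol/kg

[CO2*] = 1.27 mmol/kg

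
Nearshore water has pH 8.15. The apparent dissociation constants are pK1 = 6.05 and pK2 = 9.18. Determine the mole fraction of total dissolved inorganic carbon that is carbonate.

α₂ = 1 / (1 + [H⁺]/K2 + [H⁺]²/(K1K2)) = 1 / (1 + 10^+1.03 + 10^-1.07)
   = 1 / (1 + 10.715 + 0.085114) = 1/11.800 = 0.08474

α₂ = 0.0847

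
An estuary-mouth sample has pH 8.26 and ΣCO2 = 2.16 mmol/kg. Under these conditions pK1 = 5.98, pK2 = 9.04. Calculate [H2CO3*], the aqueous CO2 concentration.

[CO2*] = 9.68 μmol/kg

α₀ = 1 / (1 + K1/[H⁺] + K1K2/[H⁺]²) = 1 / (1 + 10^+2.28 + 10^+1.50)
   = 1 / (1 + 190.55 + 31.623) = 1/223.17 = 0.004481
[CO2*] = α₀ × DIC = 0.004481 × 2.16 = 0.00968 mmol/kg = 9.68 μmol/kg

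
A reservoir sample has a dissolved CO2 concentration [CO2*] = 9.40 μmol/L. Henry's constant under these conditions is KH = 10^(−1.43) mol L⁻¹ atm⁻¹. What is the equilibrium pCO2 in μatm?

pCO2 = 253 μatm

KH = 10^(−1.43) = 3.715×10^-2 mol L⁻¹ atm⁻¹
pCO2 = [CO2*]/KH = 9.40×10^-6 / 3.715×10^-2 = 2.53×10^-4 atm = 253 μatm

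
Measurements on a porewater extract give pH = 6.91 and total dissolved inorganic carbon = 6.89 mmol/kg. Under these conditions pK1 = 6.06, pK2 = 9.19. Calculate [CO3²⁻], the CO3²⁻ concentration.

α₂ = 1 / (1 + [H⁺]/K2 + [H⁺]²/(K1K2)) = 1 / (1 + 10^+2.28 + 10^+1.43)
   = 1 / (1 + 190.55 + 26.915) = 1/218.46 = 0.004577
[CO3²⁻] = α₂ × DIC = 0.004577 × 6.89 = 0.0315 mmol/kg

[CO3²⁻] = 0.0315 mmol/kg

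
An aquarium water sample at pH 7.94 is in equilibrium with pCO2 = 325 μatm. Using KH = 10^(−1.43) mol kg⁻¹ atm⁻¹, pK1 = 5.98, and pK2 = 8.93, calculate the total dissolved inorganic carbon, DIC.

[CO2*] = KH · pCO2 = 10^(−1.43) × 325×10^-6 = 1.207×10^-5 mol/kg
α₀ = 1/(1 + K1/[H⁺] + K1K2/[H⁺]²) = 1/(1 + 10^+1.96 + 10^+0.97) = 0.009849
DIC = [CO2*]/α₀ = 1.207×10^-5 / 0.009849 = 1.23 mmol/kg

DIC = 1.23 mmol/kg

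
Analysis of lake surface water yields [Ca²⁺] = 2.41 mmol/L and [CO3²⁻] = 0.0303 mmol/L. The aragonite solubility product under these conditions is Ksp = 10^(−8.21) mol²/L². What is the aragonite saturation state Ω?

Ω = 11.8

Ksp = 10^(−8.21) = 6.166×10^-9
Ω = [Ca²⁺][CO3²⁻]/Ksp = (2.41×10^-3)(0.0303×10^-3) / 6.166×10^-9 = 11.8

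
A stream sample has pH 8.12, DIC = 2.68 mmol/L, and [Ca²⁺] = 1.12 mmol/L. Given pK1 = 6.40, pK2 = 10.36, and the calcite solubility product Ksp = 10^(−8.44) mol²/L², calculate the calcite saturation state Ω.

Ω = 4.64

α₂ = 1 / (1 + [H⁺]/K2 + [H⁺]²/(K1K2)) = 1 / (1 + 10^+2.24 + 10^+0.52)
   = 1 / (1 + 173.78 + 3.3113) = 1/178.09 = 0.005615
[CO3²⁻] = α₂ × DIC = 0.005615 × 2.68 = 0.01505 mmol/L = 15.05 μmol/L
Ksp = 10^(−8.44) = 3.631×10^-9
Ω = [Ca²⁺][CO3²⁻]/Ksp = (1.12×10^-3)(1.505×10^-5) / 3.631×10^-9 = 4.64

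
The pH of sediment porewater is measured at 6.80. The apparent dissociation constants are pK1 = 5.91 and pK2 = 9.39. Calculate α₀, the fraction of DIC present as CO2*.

α₀ = 1 / (1 + K1/[H⁺] + K1K2/[H⁺]²) = 1 / (1 + 10^+0.89 + 10^-1.70)
   = 1 / (1 + 7.7625 + 0.019953) = 1/8.7824 = 0.1139

α₀ = 0.114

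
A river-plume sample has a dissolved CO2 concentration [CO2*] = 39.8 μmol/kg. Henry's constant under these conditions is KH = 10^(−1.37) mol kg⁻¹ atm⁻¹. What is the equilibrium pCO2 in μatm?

KH = 10^(−1.37) = 4.266×10^-2 mol kg⁻¹ atm⁻¹
pCO2 = [CO2*]/KH = 39.8×10^-6 / 4.266×10^-2 = 9.33×10^-4 atm = 933 μatm

pCO2 = 933 μatm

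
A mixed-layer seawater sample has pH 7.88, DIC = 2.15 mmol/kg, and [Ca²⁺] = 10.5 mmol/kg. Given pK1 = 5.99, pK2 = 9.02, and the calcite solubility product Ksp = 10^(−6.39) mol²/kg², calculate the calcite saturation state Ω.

Ω = 3.70

α₂ = 1 / (1 + [H⁺]/K2 + [H⁺]²/(K1K2)) = 1 / (1 + 10^+1.14 + 10^-0.75)
   = 1 / (1 + 13.804 + 0.17783) = 1/14.982 = 0.06675
[CO3²⁻] = α₂ × DIC = 0.06675 × 2.15 = 0.1435 mmol/kg
Ksp = 10^(−6.39) = 4.074×10^-7
Ω = [Ca²⁺][CO3²⁻]/Ksp = (10.5×10^-3)(1.435×10^-4) / 4.074×10^-7 = 3.70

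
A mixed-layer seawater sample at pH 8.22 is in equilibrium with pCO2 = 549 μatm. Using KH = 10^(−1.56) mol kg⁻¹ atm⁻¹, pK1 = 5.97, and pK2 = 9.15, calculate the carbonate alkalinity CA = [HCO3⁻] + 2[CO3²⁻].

[CO2*] = KH · pCO2 = 10^(−1.56) × 549×10^-6 = 1.512×10^-5 mol/kg
α₀ = 1/(1 + K1/[H⁺] + K1K2/[H⁺]²) = 1/(1 + 10^+2.25 + 10^+1.32) = 0.005007
DIC = [CO2*]/α₀ = 1.512×10^-5 / 0.005007 = 3.020 mmol/kg
CA = (α₁ + 2α₂)·DIC = (0.8904 + 2×0.1046) × 3.020 = 3.32 mmol/kg

CA = 3.32 mmol/kg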